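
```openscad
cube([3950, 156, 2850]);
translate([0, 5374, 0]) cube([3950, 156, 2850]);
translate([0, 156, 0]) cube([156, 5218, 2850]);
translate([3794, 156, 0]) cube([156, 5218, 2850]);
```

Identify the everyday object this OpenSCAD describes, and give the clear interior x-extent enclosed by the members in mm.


A house (or room) frame. The interior width is 3638 mm.

Four 2850 mm walls enclosing a rectangle with no floor or roof — a room or house frame. Outside width is 3950 mm and wall thickness is 156 mm, so the interior width is 3950 − 2 × 156 = 3638 mm.


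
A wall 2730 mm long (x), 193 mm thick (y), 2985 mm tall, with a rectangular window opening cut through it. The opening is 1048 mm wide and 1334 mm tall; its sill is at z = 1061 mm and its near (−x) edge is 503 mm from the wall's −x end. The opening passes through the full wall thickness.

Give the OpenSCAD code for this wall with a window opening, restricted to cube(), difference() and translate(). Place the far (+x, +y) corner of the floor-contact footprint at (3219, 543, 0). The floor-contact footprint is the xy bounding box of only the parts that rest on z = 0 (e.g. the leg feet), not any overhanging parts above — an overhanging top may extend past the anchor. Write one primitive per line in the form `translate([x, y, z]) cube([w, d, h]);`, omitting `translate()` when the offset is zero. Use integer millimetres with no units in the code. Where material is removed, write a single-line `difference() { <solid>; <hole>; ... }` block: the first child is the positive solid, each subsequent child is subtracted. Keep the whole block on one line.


difference() { translate([489, 350, 0]) cube([2730, 193, 2985]); translate([992, 350, 1061]) cube([1048, 193, 1334]); }


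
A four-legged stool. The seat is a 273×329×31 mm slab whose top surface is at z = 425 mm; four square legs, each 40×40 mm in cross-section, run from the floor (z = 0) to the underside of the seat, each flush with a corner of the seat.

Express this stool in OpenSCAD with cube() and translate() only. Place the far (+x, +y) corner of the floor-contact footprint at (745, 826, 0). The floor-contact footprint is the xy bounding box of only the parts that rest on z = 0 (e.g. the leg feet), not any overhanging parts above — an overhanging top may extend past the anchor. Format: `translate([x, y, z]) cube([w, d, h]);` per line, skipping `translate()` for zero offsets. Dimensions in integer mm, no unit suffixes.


// leg_h = 425 - 31 = 394
translate([472, 497, 394]) cube([273, 329, 31]);
translate([472, 497, 0]) cube([40, 40, 394]);
translate([705, 497, 0]) cube([40, 40, 394]);
translate([472, 786, 0]) cube([40, 40, 394]);
translate([705, 786, 0]) cube([40, 40, 394]);


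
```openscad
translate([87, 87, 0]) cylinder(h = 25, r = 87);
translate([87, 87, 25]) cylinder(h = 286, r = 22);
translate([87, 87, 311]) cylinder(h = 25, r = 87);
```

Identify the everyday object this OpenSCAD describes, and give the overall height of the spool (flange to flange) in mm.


A spool. The overall height is 336 mm.

Three coaxial cylinders, large–small–large — a spool. Two 25 mm flanges and a 286 mm core give 25 + 286 + 25 = 336 mm.


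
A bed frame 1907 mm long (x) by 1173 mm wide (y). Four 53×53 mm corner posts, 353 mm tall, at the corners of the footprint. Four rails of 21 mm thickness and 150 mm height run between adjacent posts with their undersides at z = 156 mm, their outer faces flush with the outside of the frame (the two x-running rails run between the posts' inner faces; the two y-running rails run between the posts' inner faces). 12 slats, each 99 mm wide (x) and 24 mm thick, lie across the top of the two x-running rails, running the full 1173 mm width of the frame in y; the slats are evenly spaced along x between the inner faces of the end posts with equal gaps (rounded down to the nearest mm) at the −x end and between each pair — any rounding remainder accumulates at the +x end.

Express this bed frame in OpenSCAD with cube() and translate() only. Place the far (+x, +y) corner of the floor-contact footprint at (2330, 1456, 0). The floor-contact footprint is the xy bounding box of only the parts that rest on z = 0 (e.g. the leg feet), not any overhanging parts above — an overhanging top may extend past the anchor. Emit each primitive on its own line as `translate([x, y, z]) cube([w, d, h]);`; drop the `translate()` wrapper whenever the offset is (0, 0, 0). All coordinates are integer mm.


// slat z = rail_z + rail_h = 156 + 150 = 306
// slat gap = ⌊(1801 − 12·99) / 13⌋ = 47
translate([423, 283, 0]) cube([53, 53, 353]);
translate([423, 1403, 0]) cube([53, 53, 353]);
translate([2277, 283, 0]) cube([53, 53, 353]);
translate([2277, 1403, 0]) cube([53, 53, 353]);
translate([476, 283, 156]) cube([1801, 21, 150]);
translate([476, 1435, 156]) cube([1801, 21, 150]);
translate([423, 336, 156]) cube([21, 1067, 150]);
translate([2309, 336, 156]) cube([21, 1067, 150]);
translate([523, 283, 306]) cube([99, 1173, 24]);
translate([669, 283, 306]) cube([99, 1173, 24]);
translate([815, 283, 306]) cube([99, 1173, 24]);
translate([961, 283, 306]) cube([99, 1173, 24]);
translate([1107, 283, 306]) cube([99, 1173, 24]);
translate([1253, 283, 306]) cube([99, 1173, 24]);
translate([1399, 283, 306]) cube([99, 1173, 24]);
translate([1545, 283, 306]) cube([99, 1173, 24]);
translate([1691, 283, 306]) cube([99, 1173, 24]);
translate([1837, 283, 306]) cube([99, 1173, 24]);
translate([1983, 283, 306]) cube([99, 1173, 24]);
translate([2129, 283, 306]) cube([99, 1173, 24]);


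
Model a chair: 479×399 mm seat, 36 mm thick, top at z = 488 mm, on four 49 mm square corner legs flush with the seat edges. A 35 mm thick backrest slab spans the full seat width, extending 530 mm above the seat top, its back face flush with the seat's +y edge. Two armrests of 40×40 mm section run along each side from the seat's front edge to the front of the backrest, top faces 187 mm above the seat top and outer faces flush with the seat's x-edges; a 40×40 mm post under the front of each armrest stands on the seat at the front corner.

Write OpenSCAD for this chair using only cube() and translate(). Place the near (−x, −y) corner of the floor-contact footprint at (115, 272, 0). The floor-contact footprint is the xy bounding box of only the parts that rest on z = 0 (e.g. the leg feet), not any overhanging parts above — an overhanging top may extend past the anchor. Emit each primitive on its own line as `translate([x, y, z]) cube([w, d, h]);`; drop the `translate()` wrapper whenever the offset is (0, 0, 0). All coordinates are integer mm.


translate([115, 272, 452]) cube([479, 399, 36]);
translate([115, 272, 0]) cube([49, 49, 452]);
translate([545, 272, 0]) cube([49, 49, 452]);
translate([115, 622, 0]) cube([49, 49, 452]);
translate([545, 622, 0]) cube([49, 49, 452]);
translate([115, 636, 488]) cube([479, 35, 530]);
translate([115, 272, 635]) cube([40, 364, 40]);
translate([554, 272, 635]) cube([40, 364, 40]);
translate([115, 272, 488]) cube([40, 40, 147]);
translate([554, 272, 488]) cube([40, 40, 147]);


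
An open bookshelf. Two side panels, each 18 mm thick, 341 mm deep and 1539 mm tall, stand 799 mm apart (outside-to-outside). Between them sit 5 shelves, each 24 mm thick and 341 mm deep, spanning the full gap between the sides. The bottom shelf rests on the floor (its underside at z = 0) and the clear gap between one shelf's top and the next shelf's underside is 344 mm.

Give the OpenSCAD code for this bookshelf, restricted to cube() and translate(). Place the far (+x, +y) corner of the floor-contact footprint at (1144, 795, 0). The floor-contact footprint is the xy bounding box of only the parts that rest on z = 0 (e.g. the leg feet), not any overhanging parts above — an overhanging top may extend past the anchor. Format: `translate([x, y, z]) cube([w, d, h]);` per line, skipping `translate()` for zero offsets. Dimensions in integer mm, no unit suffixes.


translate([345, 454, 0]) cube([18, 341, 1539]);
translate([1126, 454, 0]) cube([18, 341, 1539]);
translate([363, 454, 0]) cube([763, 341, 24]);
translate([363, 454, 368]) cube([763, 341, 24]);
translate([363, 454, 736]) cube([763, 341, 24]);
translate([363, 454, 1104]) cube([763, 341, 24]);
translate([363, 454, 1472]) cube([763, 341, 24]);


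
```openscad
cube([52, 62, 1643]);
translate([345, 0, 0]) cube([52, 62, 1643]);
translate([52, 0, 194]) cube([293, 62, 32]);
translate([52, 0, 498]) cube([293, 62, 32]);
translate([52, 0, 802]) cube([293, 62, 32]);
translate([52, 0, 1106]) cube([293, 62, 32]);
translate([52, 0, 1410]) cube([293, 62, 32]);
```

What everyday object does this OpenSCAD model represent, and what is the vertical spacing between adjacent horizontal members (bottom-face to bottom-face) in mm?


A ladder. The rung spacing is 304 mm.

Two tall 52×62 posts with 5 short bars between them — a ladder. Adjacent rungs sit at z = 194 and z = 498, so the spacing is 498 − 194 = 304 mm.


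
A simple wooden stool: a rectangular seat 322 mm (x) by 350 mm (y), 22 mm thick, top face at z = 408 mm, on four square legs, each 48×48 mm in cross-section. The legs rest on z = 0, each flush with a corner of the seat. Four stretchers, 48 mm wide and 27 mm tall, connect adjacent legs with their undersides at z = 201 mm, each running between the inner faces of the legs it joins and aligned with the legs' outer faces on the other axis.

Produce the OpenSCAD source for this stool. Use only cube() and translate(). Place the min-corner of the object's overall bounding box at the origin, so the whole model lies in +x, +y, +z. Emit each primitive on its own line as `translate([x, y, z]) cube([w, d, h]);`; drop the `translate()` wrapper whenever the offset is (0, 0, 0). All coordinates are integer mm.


// leg_h = 408 - 22 = 386
// stretcher span = 322 - 2*48 = 226
translate([0, 0, 386]) cube([322, 350, 22]);
cube([48, 48, 386]);
translate([274, 0, 0]) cube([48, 48, 386]);
translate([0, 302, 0]) cube([48, 48, 386]);
translate([274, 302, 0]) cube([48, 48, 386]);
translate([48, 0, 201]) cube([226, 48, 27]);
translate([48, 302, 201]) cube([226, 48, 27]);
translate([0, 48, 201]) cube([48, 254, 27]);
translate([274, 48, 201]) cube([48, 254, 27]);


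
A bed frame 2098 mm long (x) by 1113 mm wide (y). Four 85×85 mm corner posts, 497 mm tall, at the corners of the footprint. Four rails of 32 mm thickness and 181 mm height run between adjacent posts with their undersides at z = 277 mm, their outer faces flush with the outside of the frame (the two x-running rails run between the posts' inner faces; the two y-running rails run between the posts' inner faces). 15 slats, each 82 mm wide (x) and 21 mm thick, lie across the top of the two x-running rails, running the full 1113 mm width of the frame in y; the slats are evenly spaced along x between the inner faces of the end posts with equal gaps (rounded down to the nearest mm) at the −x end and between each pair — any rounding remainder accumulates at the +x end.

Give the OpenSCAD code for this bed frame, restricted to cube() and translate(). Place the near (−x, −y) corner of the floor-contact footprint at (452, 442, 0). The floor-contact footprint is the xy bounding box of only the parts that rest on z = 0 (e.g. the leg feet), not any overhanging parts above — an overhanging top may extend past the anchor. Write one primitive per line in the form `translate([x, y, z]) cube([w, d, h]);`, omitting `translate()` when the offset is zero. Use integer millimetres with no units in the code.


translate([452, 442, 0]) cube([85, 85, 497]);
translate([452, 1470, 0]) cube([85, 85, 497]);
translate([2465, 442, 0]) cube([85, 85, 497]);
translate([2465, 1470, 0]) cube([85, 85, 497]);
translate([537, 442, 277]) cube([1928, 32, 181]);
translate([537, 1523, 277]) cube([1928, 32, 181]);
translate([452, 527, 277]) cube([32, 943, 181]);
translate([2518, 527, 277]) cube([32, 943, 181]);
translate([580, 442, 458]) cube([82, 1113, 21]);
translate([705, 442, 458]) cube([82, 1113, 21]);
translate([830, 442, 458]) cube([82, 1113, 21]);
translate([955, 442, 458]) cube([82, 1113, 21]);
translate([1080, 442, 458]) cube([82, 1113, 21]);
translate([1205, 442, 458]) cube([82, 1113, 21]);
translate([1330, 442, 458]) cube([82, 1113, 21]);
translate([1455, 442, 458]) cube([82, 1113, 21]);
translate([1580, 442, 458]) cube([82, 1113, 21]);
translate([1705, 442, 458]) cube([82, 1113, 21]);
translate([1830, 442, 458]) cube([82, 1113, 21]);
translate([1955, 442, 458]) cube([82, 1113, 21]);
translate([2080, 442, 458]) cube([82, 1113, 21]);
translate([2205, 442, 458]) cube([82, 1113, 21]);
translate([2330, 442, 458]) cube([82, 1113, 21]);


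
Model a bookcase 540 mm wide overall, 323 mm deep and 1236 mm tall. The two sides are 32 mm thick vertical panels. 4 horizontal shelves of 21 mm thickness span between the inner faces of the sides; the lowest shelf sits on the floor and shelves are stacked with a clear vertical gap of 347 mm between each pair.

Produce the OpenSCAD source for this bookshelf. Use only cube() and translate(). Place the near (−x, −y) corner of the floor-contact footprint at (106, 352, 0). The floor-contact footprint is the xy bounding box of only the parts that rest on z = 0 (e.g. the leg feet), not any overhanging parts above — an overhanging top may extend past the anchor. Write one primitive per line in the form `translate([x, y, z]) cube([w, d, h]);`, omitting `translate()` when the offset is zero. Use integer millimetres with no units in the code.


translate([106, 352, 0]) cube([32, 323, 1236]);
translate([614, 352, 0]) cube([32, 323, 1236]);
translate([138, 352, 0]) cube([476, 323, 21]);
translate([138, 352, 368]) cube([476, 323, 21]);
translate([138, 352, 736]) cube([476, 323, 21]);
translate([138, 352, 1104]) cube([476, 323, 21]);


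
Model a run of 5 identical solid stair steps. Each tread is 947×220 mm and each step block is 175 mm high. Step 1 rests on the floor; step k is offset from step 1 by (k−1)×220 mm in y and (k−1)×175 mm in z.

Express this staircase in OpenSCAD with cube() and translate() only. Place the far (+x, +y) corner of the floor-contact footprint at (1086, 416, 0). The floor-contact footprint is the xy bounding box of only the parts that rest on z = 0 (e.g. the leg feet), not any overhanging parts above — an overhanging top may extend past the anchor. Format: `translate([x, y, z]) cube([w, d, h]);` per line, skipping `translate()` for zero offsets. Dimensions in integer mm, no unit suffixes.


translate([139, 196, 0]) cube([947, 220, 175]);
translate([139, 416, 175]) cube([947, 220, 175]);
translate([139, 636, 350]) cube([947, 220, 175]);
translate([139, 856, 525]) cube([947, 220, 175]);
translate([139, 1076, 700]) cube([947, 220, 175]);


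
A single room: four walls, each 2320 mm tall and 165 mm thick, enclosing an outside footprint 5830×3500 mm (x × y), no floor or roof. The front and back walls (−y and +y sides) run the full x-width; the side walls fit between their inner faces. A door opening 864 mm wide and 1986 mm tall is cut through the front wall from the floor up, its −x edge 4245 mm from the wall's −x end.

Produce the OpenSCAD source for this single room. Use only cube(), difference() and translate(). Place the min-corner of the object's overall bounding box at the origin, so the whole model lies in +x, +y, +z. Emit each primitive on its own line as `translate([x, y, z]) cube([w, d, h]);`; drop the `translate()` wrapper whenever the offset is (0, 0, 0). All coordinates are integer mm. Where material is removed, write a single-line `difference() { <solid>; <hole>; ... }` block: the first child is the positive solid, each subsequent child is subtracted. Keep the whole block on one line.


difference() { cube([5830, 165, 2320]); translate([4245, 0, 0]) cube([864, 165, 1986]); }
translate([0, 3335, 0]) cube([5830, 165, 2320]);
translate([0, 165, 0]) cube([165, 3170, 2320]);
translate([5665, 165, 0]) cube([165, 3170, 2320]);


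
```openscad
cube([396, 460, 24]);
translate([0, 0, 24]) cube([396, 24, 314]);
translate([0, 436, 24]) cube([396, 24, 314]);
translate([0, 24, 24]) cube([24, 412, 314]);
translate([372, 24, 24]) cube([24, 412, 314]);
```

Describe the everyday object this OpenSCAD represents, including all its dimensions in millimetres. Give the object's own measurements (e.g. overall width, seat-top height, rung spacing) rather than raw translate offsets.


An open-topped rectangular box: outside dimensions 396×460×338 mm, with a uniform wall and base thickness of 24 mm. The base is a full 396×460 slab on the floor; four walls sit on top of the base. The front and back walls (the −y and +y sides) span the full width; the two side walls fit between them.


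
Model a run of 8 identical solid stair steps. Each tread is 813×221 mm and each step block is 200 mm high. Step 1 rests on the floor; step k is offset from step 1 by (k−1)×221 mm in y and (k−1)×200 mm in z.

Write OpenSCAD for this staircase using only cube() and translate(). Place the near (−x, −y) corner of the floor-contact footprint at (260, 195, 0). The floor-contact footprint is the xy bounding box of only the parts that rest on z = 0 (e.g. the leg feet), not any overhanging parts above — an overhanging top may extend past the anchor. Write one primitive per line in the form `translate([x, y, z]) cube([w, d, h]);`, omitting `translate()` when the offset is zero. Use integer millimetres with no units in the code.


translate([260, 195, 0]) cube([813, 221, 200]);
translate([260, 416, 200]) cube([813, 221, 200]);
translate([260, 637, 400]) cube([813, 221, 200]);
translate([260, 858, 600]) cube([813, 221, 200]);
translate([260, 1079, 800]) cube([813, 221, 200]);
translate([260, 1300, 1000]) cube([813, 221, 200]);
translate([260, 1521, 1200]) cube([813, 221, 200]);
translate([260, 1742, 1400]) cube([813, 221, 200]);


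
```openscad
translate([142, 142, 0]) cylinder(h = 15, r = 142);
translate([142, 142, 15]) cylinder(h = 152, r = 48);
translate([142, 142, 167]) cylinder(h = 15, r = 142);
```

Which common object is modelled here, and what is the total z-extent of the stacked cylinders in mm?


A spool. The overall height is 182 mm.

Three coaxial cylinders, large–small–large — a spool. Two 15 mm flanges and a 152 mm core give 15 + 152 + 15 = 182 mm.


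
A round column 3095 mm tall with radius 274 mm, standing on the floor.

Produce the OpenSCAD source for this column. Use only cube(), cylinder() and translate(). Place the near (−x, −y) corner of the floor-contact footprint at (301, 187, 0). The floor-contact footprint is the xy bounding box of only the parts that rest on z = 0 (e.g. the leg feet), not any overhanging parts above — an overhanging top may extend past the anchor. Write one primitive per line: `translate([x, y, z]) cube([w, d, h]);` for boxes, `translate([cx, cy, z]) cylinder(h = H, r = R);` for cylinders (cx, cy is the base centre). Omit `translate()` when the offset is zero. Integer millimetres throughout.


translate([575, 461, 0]) cylinder(h = 3095, r = 274);


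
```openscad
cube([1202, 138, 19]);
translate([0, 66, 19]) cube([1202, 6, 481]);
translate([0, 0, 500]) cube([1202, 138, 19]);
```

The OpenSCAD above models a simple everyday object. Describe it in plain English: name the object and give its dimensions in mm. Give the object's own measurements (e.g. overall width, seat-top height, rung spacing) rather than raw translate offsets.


An I-beam lying along x, 1202 mm long. Overall section height 519 mm. Two flanges 138 mm wide (y) and 19 mm thick, one on the floor and one at the top; a web 6 mm thick runs between them, centred on the flange width.


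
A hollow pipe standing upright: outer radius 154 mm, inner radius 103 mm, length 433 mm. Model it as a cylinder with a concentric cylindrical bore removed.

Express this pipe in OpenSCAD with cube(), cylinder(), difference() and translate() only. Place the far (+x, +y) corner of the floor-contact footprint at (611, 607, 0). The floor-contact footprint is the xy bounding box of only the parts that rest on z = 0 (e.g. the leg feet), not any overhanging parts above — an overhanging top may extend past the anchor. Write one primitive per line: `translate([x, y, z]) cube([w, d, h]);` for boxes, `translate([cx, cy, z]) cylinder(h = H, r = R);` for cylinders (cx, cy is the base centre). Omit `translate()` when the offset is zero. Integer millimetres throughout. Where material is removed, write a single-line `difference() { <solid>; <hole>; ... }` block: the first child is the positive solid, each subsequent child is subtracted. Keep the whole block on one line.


difference() { translate([457, 453, 0]) cylinder(h = 433, r = 154); translate([457, 453, 0]) cylinder(h = 433, r = 103); }


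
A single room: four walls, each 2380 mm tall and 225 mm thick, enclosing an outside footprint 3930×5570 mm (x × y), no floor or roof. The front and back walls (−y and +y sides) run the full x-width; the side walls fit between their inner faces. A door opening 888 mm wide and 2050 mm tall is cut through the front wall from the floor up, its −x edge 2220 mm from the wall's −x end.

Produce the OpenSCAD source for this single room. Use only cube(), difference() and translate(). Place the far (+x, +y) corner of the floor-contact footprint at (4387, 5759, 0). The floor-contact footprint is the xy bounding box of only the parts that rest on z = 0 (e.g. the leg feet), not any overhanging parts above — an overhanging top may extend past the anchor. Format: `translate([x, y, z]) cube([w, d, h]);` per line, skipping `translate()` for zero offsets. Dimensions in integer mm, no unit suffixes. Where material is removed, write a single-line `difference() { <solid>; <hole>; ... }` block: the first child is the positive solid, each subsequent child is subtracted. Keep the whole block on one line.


difference() { translate([457, 189, 0]) cube([3930, 225, 2380]); translate([2677, 189, 0]) cube([888, 225, 2050]); }
translate([457, 5534, 0]) cube([3930, 225, 2380]);
translate([457, 414, 0]) cube([225, 5120, 2380]);
translate([4162, 414, 0]) cube([225, 5120, 2380]);


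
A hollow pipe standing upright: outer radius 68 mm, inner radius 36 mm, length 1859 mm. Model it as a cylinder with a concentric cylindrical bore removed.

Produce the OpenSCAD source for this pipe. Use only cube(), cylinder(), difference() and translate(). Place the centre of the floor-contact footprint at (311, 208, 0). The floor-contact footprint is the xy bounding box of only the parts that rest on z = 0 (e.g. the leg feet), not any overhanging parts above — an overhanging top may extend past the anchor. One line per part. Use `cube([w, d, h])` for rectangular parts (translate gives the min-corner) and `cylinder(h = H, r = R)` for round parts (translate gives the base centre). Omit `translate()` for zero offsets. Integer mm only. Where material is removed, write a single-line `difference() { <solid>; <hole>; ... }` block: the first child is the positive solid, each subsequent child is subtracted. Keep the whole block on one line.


difference() { translate([311, 208, 0]) cylinder(h = 1859, r = 68); translate([311, 208, 0]) cylinder(h = 1859, r = 36); }


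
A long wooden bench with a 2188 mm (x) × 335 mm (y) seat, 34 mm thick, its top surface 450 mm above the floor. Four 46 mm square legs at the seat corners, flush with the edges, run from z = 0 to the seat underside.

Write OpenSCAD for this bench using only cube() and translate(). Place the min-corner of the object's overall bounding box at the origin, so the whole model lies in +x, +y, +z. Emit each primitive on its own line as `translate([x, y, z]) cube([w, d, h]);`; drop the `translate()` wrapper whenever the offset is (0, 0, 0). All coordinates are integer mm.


translate([0, 0, 416]) cube([2188, 335, 34]);
cube([46, 46, 416]);
translate([0, 289, 0]) cube([46, 46, 416]);
translate([2142, 0, 0]) cube([46, 46, 416]);
translate([2142, 289, 0]) cube([46, 46, 416]);


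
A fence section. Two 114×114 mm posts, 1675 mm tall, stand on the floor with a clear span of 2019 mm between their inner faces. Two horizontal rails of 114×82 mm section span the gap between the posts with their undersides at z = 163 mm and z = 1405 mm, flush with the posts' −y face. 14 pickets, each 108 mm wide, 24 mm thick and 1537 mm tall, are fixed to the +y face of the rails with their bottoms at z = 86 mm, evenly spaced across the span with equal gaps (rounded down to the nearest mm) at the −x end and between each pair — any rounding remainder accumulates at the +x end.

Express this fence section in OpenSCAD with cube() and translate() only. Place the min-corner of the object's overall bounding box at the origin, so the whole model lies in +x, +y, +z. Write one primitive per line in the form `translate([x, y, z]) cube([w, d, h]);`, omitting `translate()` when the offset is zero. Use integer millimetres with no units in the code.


cube([114, 114, 1675]);
translate([2133, 0, 0]) cube([114, 114, 1675]);
translate([114, 0, 163]) cube([2019, 114, 82]);
translate([114, 0, 1405]) cube([2019, 114, 82]);
translate([147, 114, 86]) cube([108, 24, 1537]);
translate([288, 114, 86]) cube([108, 24, 1537]);
translate([429, 114, 86]) cube([108, 24, 1537]);
translate([570, 114, 86]) cube([108, 24, 1537]);
translate([711, 114, 86]) cube([108, 24, 1537]);
translate([852, 114, 86]) cube([108, 24, 1537]);
translate([993, 114, 86]) cube([108, 24, 1537]);
translate([1134, 114, 86]) cube([108, 24, 1537]);
translate([1275, 114, 86]) cube([108, 24, 1537]);
translate([1416, 114, 86]) cube([108, 24, 1537]);
translate([1557, 114, 86]) cube([108, 24, 1537]);
translate([1698, 114, 86]) cube([108, 24, 1537]);
translate([1839, 114, 86]) cube([108, 24, 1537]);
translate([1980, 114, 86]) cube([108, 24, 1537]);


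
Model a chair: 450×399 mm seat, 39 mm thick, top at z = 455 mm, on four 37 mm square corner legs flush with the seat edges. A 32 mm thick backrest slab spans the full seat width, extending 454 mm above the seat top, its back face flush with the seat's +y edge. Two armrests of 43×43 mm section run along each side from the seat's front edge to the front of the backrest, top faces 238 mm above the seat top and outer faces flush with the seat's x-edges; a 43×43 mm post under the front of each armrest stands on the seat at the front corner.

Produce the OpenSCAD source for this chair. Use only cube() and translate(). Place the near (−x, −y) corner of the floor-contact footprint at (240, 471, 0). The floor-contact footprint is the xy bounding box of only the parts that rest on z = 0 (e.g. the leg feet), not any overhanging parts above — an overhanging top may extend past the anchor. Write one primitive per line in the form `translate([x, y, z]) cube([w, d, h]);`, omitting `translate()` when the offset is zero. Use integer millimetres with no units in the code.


translate([240, 471, 416]) cube([450, 399, 39]);
translate([240, 471, 0]) cube([37, 37, 416]);
translate([653, 471, 0]) cube([37, 37, 416]);
translate([240, 833, 0]) cube([37, 37, 416]);
translate([653, 833, 0]) cube([37, 37, 416]);
translate([240, 838, 455]) cube([450, 32, 454]);
translate([240, 471, 650]) cube([43, 367, 43]);
translate([647, 471, 650]) cube([43, 367, 43]);
translate([240, 471, 455]) cube([43, 43, 195]);
translate([647, 471, 455]) cube([43, 43, 195]);


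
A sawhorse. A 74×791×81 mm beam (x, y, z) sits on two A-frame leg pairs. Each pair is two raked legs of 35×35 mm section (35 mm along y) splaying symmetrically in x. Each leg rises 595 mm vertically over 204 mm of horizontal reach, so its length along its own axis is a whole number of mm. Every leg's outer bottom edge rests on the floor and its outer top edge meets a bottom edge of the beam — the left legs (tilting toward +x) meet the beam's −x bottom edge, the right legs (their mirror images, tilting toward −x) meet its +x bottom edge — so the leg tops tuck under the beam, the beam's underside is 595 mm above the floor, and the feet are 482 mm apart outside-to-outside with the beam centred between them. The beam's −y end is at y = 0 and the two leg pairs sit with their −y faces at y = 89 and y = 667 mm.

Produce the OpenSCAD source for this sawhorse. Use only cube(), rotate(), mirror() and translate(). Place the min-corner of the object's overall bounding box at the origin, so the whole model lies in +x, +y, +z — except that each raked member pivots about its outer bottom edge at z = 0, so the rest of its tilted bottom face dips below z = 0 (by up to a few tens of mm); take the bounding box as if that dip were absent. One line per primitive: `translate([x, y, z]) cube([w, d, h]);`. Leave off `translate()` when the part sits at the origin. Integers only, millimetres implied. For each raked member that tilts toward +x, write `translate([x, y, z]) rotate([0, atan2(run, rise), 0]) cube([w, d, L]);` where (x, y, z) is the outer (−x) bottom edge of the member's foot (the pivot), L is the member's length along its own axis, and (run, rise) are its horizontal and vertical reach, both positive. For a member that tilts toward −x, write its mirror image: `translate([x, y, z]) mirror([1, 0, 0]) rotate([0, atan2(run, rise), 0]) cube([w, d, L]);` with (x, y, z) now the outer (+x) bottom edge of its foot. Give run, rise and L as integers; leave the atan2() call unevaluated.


translate([204, 0, 595]) cube([74, 791, 81]);
translate([0, 89, 0]) rotate([0, atan2(204, 595), 0]) cube([35, 35, 629]);
translate([482, 89, 0]) mirror([1, 0, 0]) rotate([0, atan2(204, 595), 0]) cube([35, 35, 629]);
translate([0, 667, 0]) rotate([0, atan2(204, 595), 0]) cube([35, 35, 629]);
translate([482, 667, 0]) mirror([1, 0, 0]) rotate([0, atan2(204, 595), 0]) cube([35, 35, 629]);


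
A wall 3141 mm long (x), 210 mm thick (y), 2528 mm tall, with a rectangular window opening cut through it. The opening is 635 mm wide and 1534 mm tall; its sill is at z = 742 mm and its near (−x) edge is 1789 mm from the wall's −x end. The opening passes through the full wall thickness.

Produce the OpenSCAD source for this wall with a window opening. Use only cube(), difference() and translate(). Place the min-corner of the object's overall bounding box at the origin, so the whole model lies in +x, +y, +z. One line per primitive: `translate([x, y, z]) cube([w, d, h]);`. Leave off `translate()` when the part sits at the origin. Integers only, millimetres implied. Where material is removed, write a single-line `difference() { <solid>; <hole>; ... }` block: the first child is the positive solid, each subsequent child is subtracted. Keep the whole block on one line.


difference() { cube([3141, 210, 2528]); translate([1789, 0, 742]) cube([635, 210, 1534]); }


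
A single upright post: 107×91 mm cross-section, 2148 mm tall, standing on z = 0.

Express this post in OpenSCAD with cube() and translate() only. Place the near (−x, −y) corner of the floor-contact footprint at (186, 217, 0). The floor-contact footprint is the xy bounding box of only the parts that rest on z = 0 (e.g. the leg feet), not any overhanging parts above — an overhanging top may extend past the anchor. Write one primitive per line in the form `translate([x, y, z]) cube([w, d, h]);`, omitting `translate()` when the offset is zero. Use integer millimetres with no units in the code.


translate([186, 217, 0]) cube([107, 91, 2148]);


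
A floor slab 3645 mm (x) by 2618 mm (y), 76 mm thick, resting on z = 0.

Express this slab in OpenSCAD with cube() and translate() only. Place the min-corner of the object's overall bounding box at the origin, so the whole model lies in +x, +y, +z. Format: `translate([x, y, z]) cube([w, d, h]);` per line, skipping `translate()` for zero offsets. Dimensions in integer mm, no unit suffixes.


cube([3645, 2618, 76]);


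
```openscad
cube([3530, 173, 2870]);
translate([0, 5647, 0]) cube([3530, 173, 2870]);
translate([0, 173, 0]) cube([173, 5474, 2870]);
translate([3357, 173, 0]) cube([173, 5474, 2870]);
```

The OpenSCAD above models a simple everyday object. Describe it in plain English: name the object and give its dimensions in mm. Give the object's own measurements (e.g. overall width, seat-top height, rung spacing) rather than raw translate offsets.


The wall frame of a small rectangular building: four walls, each 2870 mm tall and 173 mm thick, enclosing a footprint 3530 mm (x) by 5820 mm (y) outside-to-outside, with no floor or roof. The front and back walls (the −y and +y sides) span the full width; the two side walls fit between them.


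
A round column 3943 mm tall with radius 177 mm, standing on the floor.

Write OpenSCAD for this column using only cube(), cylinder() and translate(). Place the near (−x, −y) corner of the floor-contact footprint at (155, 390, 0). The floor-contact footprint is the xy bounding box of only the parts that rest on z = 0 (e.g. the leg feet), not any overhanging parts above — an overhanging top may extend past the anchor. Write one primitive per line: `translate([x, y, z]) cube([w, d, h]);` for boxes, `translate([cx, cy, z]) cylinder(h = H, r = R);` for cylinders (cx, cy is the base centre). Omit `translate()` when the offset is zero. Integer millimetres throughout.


translate([332, 567, 0]) cylinder(h = 3943, r = 177);


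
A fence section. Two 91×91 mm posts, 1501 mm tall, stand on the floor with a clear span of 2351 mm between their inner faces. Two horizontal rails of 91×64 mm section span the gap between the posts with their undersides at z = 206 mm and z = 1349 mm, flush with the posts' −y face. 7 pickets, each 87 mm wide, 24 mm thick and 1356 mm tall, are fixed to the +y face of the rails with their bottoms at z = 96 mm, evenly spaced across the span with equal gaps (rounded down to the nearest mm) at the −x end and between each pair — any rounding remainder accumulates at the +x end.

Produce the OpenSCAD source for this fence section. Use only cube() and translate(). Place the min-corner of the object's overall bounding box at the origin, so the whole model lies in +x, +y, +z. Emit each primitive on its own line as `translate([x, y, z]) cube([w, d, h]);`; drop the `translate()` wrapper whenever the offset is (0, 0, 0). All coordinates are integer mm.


cube([91, 91, 1501]);
translate([2442, 0, 0]) cube([91, 91, 1501]);
translate([91, 0, 206]) cube([2351, 91, 64]);
translate([91, 0, 1349]) cube([2351, 91, 64]);
translate([308, 91, 96]) cube([87, 24, 1356]);
translate([612, 91, 96]) cube([87, 24, 1356]);
translate([916, 91, 96]) cube([87, 24, 1356]);
translate([1220, 91, 96]) cube([87, 24, 1356]);
translate([1524, 91, 96]) cube([87, 24, 1356]);
translate([1828, 91, 96]) cube([87, 24, 1356]);
translate([2132, 91, 96]) cube([87, 24, 1356]);


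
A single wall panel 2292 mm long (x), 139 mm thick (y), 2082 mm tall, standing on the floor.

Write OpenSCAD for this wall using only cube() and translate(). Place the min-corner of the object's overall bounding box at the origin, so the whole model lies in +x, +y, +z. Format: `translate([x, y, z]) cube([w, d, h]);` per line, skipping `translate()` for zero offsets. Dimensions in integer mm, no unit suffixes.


cube([2292, 139, 2082]);


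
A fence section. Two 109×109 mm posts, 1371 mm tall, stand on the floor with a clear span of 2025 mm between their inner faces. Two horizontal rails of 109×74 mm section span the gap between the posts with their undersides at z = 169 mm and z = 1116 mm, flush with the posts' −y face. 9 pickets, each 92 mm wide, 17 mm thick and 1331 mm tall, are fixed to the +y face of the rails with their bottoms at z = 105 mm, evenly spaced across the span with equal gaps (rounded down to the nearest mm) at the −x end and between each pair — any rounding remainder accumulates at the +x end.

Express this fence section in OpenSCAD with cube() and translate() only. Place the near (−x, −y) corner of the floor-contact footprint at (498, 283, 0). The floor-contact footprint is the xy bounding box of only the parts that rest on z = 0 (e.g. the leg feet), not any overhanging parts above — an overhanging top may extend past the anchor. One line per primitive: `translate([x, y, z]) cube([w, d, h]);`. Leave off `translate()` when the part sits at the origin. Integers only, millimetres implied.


translate([498, 283, 0]) cube([109, 109, 1371]);
translate([2632, 283, 0]) cube([109, 109, 1371]);
translate([607, 283, 169]) cube([2025, 109, 74]);
translate([607, 283, 1116]) cube([2025, 109, 74]);
translate([726, 392, 105]) cube([92, 17, 1331]);
translate([937, 392, 105]) cube([92, 17, 1331]);
translate([1148, 392, 105]) cube([92, 17, 1331]);
translate([1359, 392, 105]) cube([92, 17, 1331]);
translate([1570, 392, 105]) cube([92, 17, 1331]);
translate([1781, 392, 105]) cube([92, 17, 1331]);
translate([1992, 392, 105]) cube([92, 17, 1331]);
translate([2203, 392, 105]) cube([92, 17, 1331]);
translate([2414, 392, 105]) cube([92, 17, 1331]);


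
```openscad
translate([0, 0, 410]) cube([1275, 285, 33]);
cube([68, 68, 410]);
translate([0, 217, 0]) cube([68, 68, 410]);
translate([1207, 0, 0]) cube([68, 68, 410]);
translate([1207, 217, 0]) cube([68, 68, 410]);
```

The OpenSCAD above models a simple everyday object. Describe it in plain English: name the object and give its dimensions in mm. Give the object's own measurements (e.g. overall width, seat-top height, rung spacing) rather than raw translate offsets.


A long wooden bench with a 1275 mm (x) × 285 mm (y) seat, 33 mm thick, its top surface 443 mm above the floor. Four 68 mm square legs at the seat corners, flush with the edges, run from z = 0 to the seat underside.


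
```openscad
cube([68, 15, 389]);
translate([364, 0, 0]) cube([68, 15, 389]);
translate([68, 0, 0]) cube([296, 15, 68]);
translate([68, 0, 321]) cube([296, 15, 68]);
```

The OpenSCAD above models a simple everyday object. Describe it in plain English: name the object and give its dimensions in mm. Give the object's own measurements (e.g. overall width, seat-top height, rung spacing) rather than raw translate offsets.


A rectangular picture frame lying in the x–z plane (depth along y). The opening is 296 mm wide (x) by 253 mm tall (z), surrounded by a border 68 mm wide on all four sides. The frame is 15 mm deep and is made of two full-height vertical stiles with two horizontal rails fitted between them.


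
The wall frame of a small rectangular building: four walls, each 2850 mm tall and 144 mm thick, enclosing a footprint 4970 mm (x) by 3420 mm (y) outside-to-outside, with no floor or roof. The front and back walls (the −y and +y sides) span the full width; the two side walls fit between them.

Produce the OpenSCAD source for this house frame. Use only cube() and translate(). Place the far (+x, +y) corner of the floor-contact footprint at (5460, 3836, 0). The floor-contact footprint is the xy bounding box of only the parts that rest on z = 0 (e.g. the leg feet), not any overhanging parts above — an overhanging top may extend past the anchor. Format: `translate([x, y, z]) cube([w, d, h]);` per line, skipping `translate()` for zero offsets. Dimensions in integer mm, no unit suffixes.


translate([490, 416, 0]) cube([4970, 144, 2850]);
translate([490, 3692, 0]) cube([4970, 144, 2850]);
translate([490, 560, 0]) cube([144, 3132, 2850]);
translate([5316, 560, 0]) cube([144, 3132, 2850]);


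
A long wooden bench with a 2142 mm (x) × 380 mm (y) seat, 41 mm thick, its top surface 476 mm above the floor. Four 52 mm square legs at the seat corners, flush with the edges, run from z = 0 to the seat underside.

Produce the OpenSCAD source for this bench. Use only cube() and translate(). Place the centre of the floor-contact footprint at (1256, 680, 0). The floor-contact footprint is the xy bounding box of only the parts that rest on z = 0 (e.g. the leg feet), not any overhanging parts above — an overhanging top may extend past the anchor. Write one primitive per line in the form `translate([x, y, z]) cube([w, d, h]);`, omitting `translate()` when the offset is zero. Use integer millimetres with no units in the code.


// leg_h = 476 − 41 = 435
translate([185, 490, 435]) cube([2142, 380, 41]);
translate([185, 490, 0]) cube([52, 52, 435]);
translate([185, 818, 0]) cube([52, 52, 435]);
translate([2275, 490, 0]) cube([52, 52, 435]);
translate([2275, 818, 0]) cube([52, 52, 435]);
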